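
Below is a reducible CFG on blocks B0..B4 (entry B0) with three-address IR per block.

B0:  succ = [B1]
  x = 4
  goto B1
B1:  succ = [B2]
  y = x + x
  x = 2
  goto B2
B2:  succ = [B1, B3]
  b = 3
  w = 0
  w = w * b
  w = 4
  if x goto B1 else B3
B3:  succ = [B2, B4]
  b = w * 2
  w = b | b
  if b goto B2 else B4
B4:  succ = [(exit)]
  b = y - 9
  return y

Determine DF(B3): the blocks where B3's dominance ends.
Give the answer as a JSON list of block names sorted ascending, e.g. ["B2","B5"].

idom tree: B1←B0 B2←B1 B3←B2 B4←B3
Dom at joins:
  B1: preds {B0,B2}: {B0} ∩ {B0,B1,B2} = {B0}; idom=B0
  B2: preds {B1,B3}: {B0,B1} ∩ {B0,B1,B2,B3} = {B0,B1}; idom=B1

DF derivation:
  B1←B0: walk · to B0
  B1←B2: walk B2→B1 to B0
  B2←B1: walk · to B1
  B2←B3: walk B3→B2 to B1
  B0: DF=∅
  B1: DF={B1}
  B2: DF={B1,B2}
  B3: DF={B2}
  B4: DF=∅

DF(B3) = ["B2"]

Answer: ["B2"]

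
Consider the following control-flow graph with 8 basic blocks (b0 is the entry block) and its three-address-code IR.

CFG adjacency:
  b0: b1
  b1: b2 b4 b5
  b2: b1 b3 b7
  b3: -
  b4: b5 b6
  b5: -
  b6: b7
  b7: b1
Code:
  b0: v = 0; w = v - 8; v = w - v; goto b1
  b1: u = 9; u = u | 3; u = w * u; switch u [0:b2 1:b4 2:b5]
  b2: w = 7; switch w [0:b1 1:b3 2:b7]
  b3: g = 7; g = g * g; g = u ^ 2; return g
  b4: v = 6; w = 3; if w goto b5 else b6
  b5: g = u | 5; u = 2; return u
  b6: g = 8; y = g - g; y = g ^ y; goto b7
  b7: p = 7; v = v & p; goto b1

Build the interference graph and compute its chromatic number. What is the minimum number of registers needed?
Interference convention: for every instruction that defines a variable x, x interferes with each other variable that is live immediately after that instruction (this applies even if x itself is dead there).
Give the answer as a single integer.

Answer: 4

Working:
Block summaries:
  b0: def={v,w} ue=∅
  b1: def={u} ue={w}
  b2: def={w} ue=∅
  b3: def={g} ue={u}
  b4: def={v,w} ue=∅
  b5: def={g,u} ue={u}
  b6: def={g,y} ue=∅
  b7: def={p,v} ue={v}

Live sets:
  b0 li=∅ lo={v,w}
  b1 li={v,w} lo={u,v}
  b2 li={u,v} lo={u,v,w}
  b3 li={u} lo=∅
  b4 li={u} lo={u,v,w}
  b5 li={u} lo=∅
  b6 li={v,w} lo={v,w}
  b7 li={v,w} lo={v,w}

Interference:
  g — {u,v,w,y}
  p — {v,w}
  u — {g,v,w}
  v — {g,p,u,w,y}
  w — {g,p,u,v,y}
  y — {g,v,w}

Chromatic number:
  lower bound: {g,u,v,w} mutually conflict ⇒ χ ≥ 4
  assign g→c2 p→c2 u→c3 v→c0 w→c1 y→c3 — no edge inside a register ⇒ χ ≤ 4
  χ = 4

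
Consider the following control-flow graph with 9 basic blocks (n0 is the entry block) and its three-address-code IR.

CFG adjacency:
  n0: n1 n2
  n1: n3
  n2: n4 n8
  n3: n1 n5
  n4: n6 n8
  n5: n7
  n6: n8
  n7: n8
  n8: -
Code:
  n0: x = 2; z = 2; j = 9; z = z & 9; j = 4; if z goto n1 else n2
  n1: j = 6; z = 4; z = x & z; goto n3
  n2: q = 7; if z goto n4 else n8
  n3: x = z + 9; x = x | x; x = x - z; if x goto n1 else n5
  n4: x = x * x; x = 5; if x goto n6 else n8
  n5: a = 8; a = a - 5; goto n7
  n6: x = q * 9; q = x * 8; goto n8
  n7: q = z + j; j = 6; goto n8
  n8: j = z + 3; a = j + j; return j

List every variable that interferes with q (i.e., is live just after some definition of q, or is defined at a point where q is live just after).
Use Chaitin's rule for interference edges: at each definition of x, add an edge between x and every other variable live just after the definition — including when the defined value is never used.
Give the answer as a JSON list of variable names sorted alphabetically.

Block summaries:
  n0: def={j,x,z} ue=∅
  n1: def={j,z} ue={x}
  n2: def={q} ue={z}
  n3: def={x} ue={z}
  n4: def={x} ue={x}
  n5: def={a} ue=∅
  n6: def={q,x} ue={q}
  n7: def={j,q} ue={j,z}
  n8: def={a,j} ue={z}

Liveness:
  n0: in=∅ out={x,z}
  n1: in={x} out={j,z}
  n2: in={x,z} out={q,x,z}
  n3: in={j,z} out={j,x,z}
  n4: in={q,x,z} out={q,z}
  n5: in={j,z} out={j,z}
  n6: in={q,z} out={z}
  n7: in={j,z} out={z}
  n8: in={z} out=∅

Conflict graph:
  a: {j,z}
  j: {a,x,z}
  q: {x,z}
  x: {j,q,z}
  z: {a,j,q,x}

N(q) = ["x", "z"]

Answer: ["x", "z"]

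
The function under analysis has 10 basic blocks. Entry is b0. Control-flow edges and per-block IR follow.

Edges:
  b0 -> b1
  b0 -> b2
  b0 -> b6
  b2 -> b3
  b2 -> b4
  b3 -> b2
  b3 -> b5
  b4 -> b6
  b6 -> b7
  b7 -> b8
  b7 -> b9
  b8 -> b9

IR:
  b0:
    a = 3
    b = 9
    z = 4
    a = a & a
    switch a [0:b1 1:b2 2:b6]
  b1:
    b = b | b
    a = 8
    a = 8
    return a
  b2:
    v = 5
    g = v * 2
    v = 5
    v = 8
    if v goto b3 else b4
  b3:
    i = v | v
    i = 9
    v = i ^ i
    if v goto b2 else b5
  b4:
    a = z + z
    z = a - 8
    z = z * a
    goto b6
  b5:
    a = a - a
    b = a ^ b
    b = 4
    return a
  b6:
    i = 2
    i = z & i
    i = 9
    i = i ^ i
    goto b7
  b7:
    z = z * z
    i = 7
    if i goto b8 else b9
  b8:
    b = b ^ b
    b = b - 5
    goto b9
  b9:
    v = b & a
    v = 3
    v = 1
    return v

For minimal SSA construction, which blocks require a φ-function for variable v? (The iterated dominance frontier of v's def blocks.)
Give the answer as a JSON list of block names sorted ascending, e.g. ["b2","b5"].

Answer: ["b2", "b6"]

Working:
idom tree: b1←b0 b2←b0 b3←b2 b4←b2 b5←b3 b6←b0 b7←b6 b8←b7 b9←b7
Dom at joins:
  b2: preds {b0,b3}: {b0} ∩ {b0,b2,b3} = {b0}; idom=b0
  b6: preds {b0,b4}: {b0} ∩ {b0,b2,b4} = {b0}; idom=b0
  b9: preds {b7,b8}: {b0,b6,b7} ∩ {b0,b6,b7,b8} = {b0,b6,b7}; idom=b7

Frontier:
  b2←b0: walk · to b0
  b2←b3: walk b3→b2 to b0
  b6←b0: walk · to b0
  b6←b4: walk b4→b2 to b0
  b9←b7: walk · to b7
  b9←b8: walk b8 to b7
  DF(b0)=∅
  DF(b1)=∅
  DF(b2)={b2,b6}
  DF(b3)={b2}
  DF(b4)={b6}
  DF(b5)=∅
  DF(b6)=∅
  DF(b7)=∅
  DF(b8)={b9}
  DF(b9)=∅

φ for v: defs {b2,b3,b9}
  DF⁺ = {b2,b6}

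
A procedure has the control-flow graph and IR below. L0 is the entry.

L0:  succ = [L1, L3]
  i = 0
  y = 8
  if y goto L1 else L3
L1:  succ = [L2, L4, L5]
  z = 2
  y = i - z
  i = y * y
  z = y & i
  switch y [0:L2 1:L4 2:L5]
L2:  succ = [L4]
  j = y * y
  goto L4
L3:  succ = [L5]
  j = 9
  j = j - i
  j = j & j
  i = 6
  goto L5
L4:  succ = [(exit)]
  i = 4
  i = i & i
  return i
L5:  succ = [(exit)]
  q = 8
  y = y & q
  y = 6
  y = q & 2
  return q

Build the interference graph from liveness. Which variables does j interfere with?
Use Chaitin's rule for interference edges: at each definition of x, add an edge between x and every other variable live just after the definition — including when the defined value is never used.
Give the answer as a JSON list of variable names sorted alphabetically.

Answer: ["i", "y"]

Derivation:
Block summaries:
  L0: {i,y} / ∅
  L1: {i,y,z} / {i}
  L2: {j} / {y}
  L3: {i,j} / {i}
  L4: {i} / ∅
  L5: {q,y} / {y}

Live sets:
  L0: in=∅ out={i,y}
  L1: in={i} out={y}
  L2: in={y} out=∅
  L3: in={i,y} out={y}
  L4: in=∅ out=∅
  L5: in={y} out=∅

Interfere edges:
  i — {j,y,z}
  j — {i,y}
  q — {y}
  y — {i,j,q,z}
  z — {i,y}

N(j) = ["i", "y"]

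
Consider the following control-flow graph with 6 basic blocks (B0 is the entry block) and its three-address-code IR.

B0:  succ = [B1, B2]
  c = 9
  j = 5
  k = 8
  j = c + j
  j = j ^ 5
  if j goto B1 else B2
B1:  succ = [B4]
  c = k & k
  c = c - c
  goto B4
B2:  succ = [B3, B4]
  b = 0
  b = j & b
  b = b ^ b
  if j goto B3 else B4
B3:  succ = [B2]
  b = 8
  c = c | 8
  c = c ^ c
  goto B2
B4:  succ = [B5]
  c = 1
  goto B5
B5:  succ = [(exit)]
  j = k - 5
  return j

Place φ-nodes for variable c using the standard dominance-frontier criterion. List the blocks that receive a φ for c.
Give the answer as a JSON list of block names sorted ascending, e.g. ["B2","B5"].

Answer: ["B2", "B4"]

Analysis:
idom tree: B1←B0 B2←B0 B3←B2 B4←B0 B5←B4
Dom∩ at merges:
  B2: preds {B0,B3}: {B0} ∩ {B0,B2,B3} = {B0}; idom=B0
  B4: preds {B1,B2}: {B0,B1} ∩ {B0,B2} = {B0}; idom=B0

DF derivation:
  join B2 pred B0: · stop@B0
  join B2 pred B3: B3→B2 stop@B0
  join B4 pred B1: B1 stop@B0
  join B4 pred B2: B2 stop@B0
  DF(B0)=∅
  DF(B1)={B4}
  DF(B2)={B2,B4}
  DF(B3)={B2}
  DF(B4)=∅
  DF(B5)=∅

φ for c: defs {B0,B1,B3,B4}
  DF⁺ = {B2,B4}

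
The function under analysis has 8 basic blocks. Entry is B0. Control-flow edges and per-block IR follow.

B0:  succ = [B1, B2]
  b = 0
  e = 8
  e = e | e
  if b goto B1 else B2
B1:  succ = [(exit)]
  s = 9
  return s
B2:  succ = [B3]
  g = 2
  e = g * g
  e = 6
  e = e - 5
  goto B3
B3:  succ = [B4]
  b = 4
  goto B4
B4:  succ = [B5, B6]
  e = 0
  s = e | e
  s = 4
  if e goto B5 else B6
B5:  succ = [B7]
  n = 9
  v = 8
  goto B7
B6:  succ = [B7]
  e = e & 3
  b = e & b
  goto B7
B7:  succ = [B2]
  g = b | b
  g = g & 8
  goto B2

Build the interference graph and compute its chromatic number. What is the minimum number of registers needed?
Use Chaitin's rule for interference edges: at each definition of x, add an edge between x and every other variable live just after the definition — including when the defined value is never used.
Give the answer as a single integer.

Answer: 3

Working:
Block summaries:
  B0: {b,e} / ∅
  B1: {s} / ∅
  B2: {e,g} / ∅
  B3: {b} / ∅
  B4: {e,s} / ∅
  B5: {n,v} / ∅
  B6: {b,e} / {b,e}
  B7: {g} / {b}

Liveness:
  B0 li=∅ lo=∅
  B1 li=∅ lo=∅
  B2 li=∅ lo=∅
  B3 li=∅ lo={b}
  B4 li={b} lo={b,e}
  B5 li={b} lo={b}
  B6 li={b,e} lo={b}
  B7 li={b} lo=∅

Interfere edges:
  b: {e,n,s,v}
  e: {b,s}
  g: ∅
  n: {b}
  s: {b,e}
  v: {b}

Chromatic number:
  lower bound: {b,e,s} mutually conflict ⇒ χ ≥ 3
  assign b→R0 e→R1 g→R0 n→R1 s→R2 v→R1 — no edge inside a register ⇒ χ ≤ 3
  χ = 3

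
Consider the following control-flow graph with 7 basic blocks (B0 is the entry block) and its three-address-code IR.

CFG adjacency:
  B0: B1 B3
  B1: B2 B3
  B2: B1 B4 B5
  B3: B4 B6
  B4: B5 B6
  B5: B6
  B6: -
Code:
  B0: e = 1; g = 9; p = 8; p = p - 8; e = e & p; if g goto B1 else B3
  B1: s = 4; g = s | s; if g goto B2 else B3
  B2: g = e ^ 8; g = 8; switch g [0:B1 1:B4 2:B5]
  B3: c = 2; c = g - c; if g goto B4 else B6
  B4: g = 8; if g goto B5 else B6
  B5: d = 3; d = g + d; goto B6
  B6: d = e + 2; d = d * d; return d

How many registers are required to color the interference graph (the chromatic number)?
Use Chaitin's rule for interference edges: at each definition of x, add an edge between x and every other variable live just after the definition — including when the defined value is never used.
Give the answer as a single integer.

Answer: 3

Analysis:
Per-block:
  B0: {e,g,p} / ∅
  B1: {g,s} / ∅
  B2: {g} / {e}
  B3: {c} / {g}
  B4: {g} / ∅
  B5: {d} / {g}
  B6: {d} / {e}

Backward fixpoint:
  B0: in=∅ out={e,g}
  B1: in={e} out={e,g}
  B2: in={e} out={e,g}
  B3: in={e,g} out={e}
  B4: in={e} out={e,g}
  B5: in={e,g} out={e}
  B6: in={e} out=∅

Interfere edges:
  c: {e,g}
  d: {e,g}
  e: {c,d,g,p,s}
  g: {c,d,e,p}
  p: {e,g}
  s: {e}

Chromatic number:
  lower bound: {c,e,g} mutually conflict ⇒ χ ≥ 3
  3-colouring: r0={e}  r1={g,s}  r2={c,d,p}
  χ = 3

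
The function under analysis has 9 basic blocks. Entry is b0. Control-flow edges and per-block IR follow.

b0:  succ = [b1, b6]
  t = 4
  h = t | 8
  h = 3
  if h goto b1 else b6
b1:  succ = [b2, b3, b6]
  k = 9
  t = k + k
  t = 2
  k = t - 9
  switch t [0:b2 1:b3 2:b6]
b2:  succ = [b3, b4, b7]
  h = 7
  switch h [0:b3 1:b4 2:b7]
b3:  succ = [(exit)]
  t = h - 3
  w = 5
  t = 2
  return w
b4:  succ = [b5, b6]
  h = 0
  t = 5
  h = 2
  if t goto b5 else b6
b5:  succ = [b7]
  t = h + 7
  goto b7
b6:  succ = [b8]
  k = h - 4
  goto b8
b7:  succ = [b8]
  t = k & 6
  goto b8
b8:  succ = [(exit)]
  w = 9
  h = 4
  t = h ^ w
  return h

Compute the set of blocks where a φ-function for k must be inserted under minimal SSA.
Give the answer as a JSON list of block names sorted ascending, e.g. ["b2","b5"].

Answer: ["b6", "b8"]

Analysis:
idom tree: b1←b0 b2←b1 b3←b1 b4←b2 b5←b4 b6←b0 b7←b2 b8←b0
Join-block Dom:
  b3: preds {b1,b2}: {b0,b1} ∩ {b0,b1,b2} = {b0,b1}; idom=b1
  b6: preds {b0,b1,b4}: {b0} ∩ {b0,b1} ∩ {b0,b1,b2,b4} = {b0}; idom=b0
  b7: preds {b2,b5}: {b0,b1,b2} ∩ {b0,b1,b2,b4,b5} = {b0,b1,b2}; idom=b2
  b8: preds {b6,b7}: {b0,b6} ∩ {b0,b1,b2,b7} = {b0}; idom=b0

DF derivation:
  join b3 pred b1: · stop@b1
  join b3 pred b2: b2 stop@b1
  join b6 pred b0: · stop@b0
  join b6 pred b1: b1 stop@b0
  join b6 pred b4: b4→b2→b1 stop@b0
  join b7 pred b2: · stop@b2
  join b7 pred b5: b5→b4 stop@b2
  join b8 pred b6: b6 stop@b0
  join b8 pred b7: b7→b2→b1 stop@b0
  b0 → ∅
  b1 → {b6,b8}
  b2 → {b3,b6,b8}
  b3 → ∅
  b4 → {b6,b7}
  b5 → {b7}
  b6 → {b8}
  b7 → {b8}
  b8 → ∅

φ for k: defs {b1,b6}
  DF⁺ = {b6,b8}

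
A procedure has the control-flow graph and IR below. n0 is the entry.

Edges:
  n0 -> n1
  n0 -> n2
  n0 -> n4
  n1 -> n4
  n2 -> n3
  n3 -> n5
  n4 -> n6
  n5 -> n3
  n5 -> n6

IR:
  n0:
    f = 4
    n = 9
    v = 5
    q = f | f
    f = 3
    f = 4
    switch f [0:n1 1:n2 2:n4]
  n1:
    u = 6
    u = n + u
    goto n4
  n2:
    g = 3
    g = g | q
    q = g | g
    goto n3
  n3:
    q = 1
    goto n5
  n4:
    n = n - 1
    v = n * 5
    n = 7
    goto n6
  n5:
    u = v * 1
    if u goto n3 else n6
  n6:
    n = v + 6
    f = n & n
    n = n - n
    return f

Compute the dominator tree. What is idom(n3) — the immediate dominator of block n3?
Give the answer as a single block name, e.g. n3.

idom tree: n1←n0 n2←n0 n3←n2 n4←n0 n5←n3 n6←n0
Dom∩ at merges:
  n3: preds {n2,n5}: {n0,n2} ∩ {n0,n2,n3,n5} = {n0,n2}; idom=n2
  n4: preds {n0,n1}: {n0} ∩ {n0,n1} = {n0}; idom=n0
  n6: preds {n4,n5}: {n0,n4} ∩ {n0,n2,n3,n5} = {n0}; idom=n0

idom(n3) = n2

Answer: n2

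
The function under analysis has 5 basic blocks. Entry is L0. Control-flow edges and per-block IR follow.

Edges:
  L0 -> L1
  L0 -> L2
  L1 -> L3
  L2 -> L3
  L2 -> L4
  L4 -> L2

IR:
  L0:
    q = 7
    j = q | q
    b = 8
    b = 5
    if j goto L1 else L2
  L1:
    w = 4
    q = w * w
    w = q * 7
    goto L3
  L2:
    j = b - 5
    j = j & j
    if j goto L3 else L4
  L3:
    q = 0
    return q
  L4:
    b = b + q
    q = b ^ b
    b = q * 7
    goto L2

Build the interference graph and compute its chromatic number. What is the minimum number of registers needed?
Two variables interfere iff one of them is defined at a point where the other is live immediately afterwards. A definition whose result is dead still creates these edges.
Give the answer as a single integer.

Answer: 3

Derivation:
def/use:
  L0: def={b,j,q} ue=∅
  L1: def={q,w} ue=∅
  L2: def={j} ue={b}
  L3: def={q} ue=∅
  L4: def={b,q} ue={b,q}

Live sets:
  L0 li=∅ lo={b,q}
  L1 li=∅ lo=∅
  L2 li={b,q} lo={b,q}
  L3 li=∅ lo=∅
  L4 li={b,q} lo={b,q}

Conflict graph:
  b↔{j,q}
  j↔{b,q}
  q↔{b,j}
  w↔∅

Registers:
  {b,j,q} pairwise interfere (3-clique) ⇒ χ ≥ 3
  3-colouring: R0={b,w}  R1={j}  R2={q}
  χ = 3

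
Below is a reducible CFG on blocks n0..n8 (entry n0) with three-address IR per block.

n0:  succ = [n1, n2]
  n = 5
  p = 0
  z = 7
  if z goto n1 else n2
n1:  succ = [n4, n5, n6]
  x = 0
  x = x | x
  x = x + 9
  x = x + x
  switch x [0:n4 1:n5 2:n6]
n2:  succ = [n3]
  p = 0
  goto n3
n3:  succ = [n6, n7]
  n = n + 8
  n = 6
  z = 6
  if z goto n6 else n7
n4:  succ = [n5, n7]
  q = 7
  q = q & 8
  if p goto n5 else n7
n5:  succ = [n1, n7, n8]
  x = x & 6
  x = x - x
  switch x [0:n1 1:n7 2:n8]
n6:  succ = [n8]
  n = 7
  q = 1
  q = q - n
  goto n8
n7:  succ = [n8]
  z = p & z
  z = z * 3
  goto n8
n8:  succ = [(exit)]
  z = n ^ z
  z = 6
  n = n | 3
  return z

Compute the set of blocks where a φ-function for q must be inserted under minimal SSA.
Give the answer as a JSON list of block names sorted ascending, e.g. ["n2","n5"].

idom tree: n1←n0 n2←n0 n3←n2 n4←n1 n5←n1 n6←n0 n7←n0 n8←n0
Dom∩ at merges:
  n1: preds {n0,n5}: {n0} ∩ {n0,n1,n5} = {n0}; idom=n0
  n5: preds {n1,n4}: {n0,n1} ∩ {n0,n1,n4} = {n0,n1}; idom=n1
  n6: preds {n1,n3}: {n0,n1} ∩ {n0,n2,n3} = {n0}; idom=n0
  n7: preds {n3,n4,n5}: {n0,n2,n3} ∩ {n0,n1,n4} ∩ {n0,n1,n5} = {n0}; idom=n0
  n8: preds {n5,n6,n7}: {n0,n1,n5} ∩ {n0,n6} ∩ {n0,n7} = {n0}; idom=n0

DF derivation:
  n1←n0: walk · to n0
  n1←n5: walk n5→n1 to n0
  n5←n1: walk · to n1
  n5←n4: walk n4 to n1
  n6←n1: walk n1 to n0
  n6←n3: walk n3→n2 to n0
  n7←n3: walk n3→n2 to n0
  n7←n4: walk n4→n1 to n0
  n7←n5: walk n5→n1 to n0
  n8←n5: walk n5→n1 to n0
  n8←n6: walk n6 to n0
  n8←n7: walk n7 to n0
  DF(n0)=∅
  DF(n1)={n1,n6,n7,n8}
  DF(n2)={n6,n7}
  DF(n3)={n6,n7}
  DF(n4)={n5,n7}
  DF(n5)={n1,n7,n8}
  DF(n6)={n8}
  DF(n7)={n8}
  DF(n8)=∅

φ for q: defs {n4,n6}
  DF⁺ = {n1,n5,n6,n7,n8}

Answer: ["n1", "n5", "n6", "n7", "n8"]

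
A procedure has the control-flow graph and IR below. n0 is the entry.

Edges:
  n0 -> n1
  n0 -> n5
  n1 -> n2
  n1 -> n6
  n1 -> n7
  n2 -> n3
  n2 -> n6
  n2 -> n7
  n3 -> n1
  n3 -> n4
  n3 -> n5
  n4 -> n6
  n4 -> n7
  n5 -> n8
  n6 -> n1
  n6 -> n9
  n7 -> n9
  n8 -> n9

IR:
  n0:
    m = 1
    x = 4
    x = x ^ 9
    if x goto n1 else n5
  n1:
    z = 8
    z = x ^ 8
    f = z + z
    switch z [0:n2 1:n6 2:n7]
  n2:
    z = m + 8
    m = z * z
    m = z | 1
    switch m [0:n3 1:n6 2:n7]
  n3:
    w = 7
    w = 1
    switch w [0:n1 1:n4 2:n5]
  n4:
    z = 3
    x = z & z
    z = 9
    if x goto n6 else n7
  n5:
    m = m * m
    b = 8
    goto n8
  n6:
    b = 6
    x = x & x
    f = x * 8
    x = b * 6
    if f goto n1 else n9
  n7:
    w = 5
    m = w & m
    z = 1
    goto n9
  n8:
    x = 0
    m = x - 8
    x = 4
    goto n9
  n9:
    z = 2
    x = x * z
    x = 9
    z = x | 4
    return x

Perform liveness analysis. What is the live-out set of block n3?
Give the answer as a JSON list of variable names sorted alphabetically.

Answer: ["m", "x"]

Derivation:
Block summaries:
  n0: def={m,x} ue=∅
  n1: def={f,z} ue={x}
  n2: def={m,z} ue={m}
  n3: def={w} ue=∅
  n4: def={x,z} ue=∅
  n5: def={b,m} ue={m}
  n6: def={b,f,x} ue={x}
  n7: def={m,w,z} ue={m}
  n8: def={m,x} ue=∅
  n9: def={x,z} ue={x}

Liveness:
  n0: in=∅ out={m,x}
  n1: in={m,x} out={m,x}
  n2: in={m,x} out={m,x}
  n3: in={m,x} out={m,x}
  n4: in={m} out={m,x}
  n5: in={m} out=∅
  n6: in={m,x} out={m,x}
  n7: in={m,x} out={x}
  n8: in=∅ out={x}
  n9: in={x} out=∅

live-out(n3) = ["m", "x"]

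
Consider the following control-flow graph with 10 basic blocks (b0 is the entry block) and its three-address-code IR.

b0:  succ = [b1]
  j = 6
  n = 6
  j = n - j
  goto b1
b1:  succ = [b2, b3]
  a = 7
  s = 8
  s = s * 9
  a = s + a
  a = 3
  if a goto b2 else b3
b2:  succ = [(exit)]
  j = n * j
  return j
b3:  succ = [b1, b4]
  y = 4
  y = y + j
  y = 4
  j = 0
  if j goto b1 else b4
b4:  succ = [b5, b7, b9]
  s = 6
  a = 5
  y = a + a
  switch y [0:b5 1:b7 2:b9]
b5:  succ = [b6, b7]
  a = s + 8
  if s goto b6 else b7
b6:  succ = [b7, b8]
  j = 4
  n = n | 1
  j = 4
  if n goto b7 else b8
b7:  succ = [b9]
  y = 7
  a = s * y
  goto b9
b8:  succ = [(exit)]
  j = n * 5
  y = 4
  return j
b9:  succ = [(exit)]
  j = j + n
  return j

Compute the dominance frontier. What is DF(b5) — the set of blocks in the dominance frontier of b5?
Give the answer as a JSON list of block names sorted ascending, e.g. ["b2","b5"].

Answer: ["b7"]

Analysis:
idom tree: b1←b0 b2←b1 b3←b1 b4←b3 b5←b4 b6←b5 b7←b4 b8←b6 b9←b4
Join-block Dom:
  b1: preds {b0,b3}: {b0} ∩ {b0,b1,b3} = {b0}; idom=b0
  b7: preds {b4,b5,b6}: {b0,b1,b3,b4} ∩ {b0,b1,b3,b4,b5} ∩ {b0,b1,b3,b4,b5,b6} = {b0,b1,b3,b4}; idom=b4
  b9: preds {b4,b7}: {b0,b1,b3,b4} ∩ {b0,b1,b3,b4,b7} = {b0,b1,b3,b4}; idom=b4

DF derivation:
  join b1 pred b0: · stop@b0
  join b1 pred b3: b3→b1 stop@b0
  join b7 pred b4: · stop@b4
  join b7 pred b5: b5 stop@b4
  join b7 pred b6: b6→b5 stop@b4
  join b9 pred b4: · stop@b4
  join b9 pred b7: b7 stop@b4
  b0: DF=∅
  b1: DF={b1}
  b2: DF=∅
  b3: DF={b1}
  b4: DF=∅
  b5: DF={b7}
  b6: DF={b7}
  b7: DF={b9}
  b8: DF=∅
  b9: DF=∅

DF(b5) = ["b7"]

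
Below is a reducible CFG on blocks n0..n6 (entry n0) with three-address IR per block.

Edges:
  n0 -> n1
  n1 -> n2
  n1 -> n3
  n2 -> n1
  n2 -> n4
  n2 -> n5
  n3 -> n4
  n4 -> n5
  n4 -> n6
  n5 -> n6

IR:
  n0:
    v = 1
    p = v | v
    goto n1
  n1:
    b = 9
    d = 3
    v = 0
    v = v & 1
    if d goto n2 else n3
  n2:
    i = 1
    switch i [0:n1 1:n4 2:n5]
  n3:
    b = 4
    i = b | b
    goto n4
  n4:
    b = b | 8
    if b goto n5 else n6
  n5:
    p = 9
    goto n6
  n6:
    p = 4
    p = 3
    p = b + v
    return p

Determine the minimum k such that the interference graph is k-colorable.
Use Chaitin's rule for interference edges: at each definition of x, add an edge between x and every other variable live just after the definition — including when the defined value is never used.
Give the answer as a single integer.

Answer: 3

Derivation:
Block summaries:
  n0 def {p,v} use ∅
  n1 def {b,d,v} use ∅
  n2 def {i} use ∅
  n3 def {b,i} use ∅
  n4 def {b} use {b}
  n5 def {p} use ∅
  n6 def {p} use {b,v}

Backward fixpoint:
  live n0: ∅→∅
  live n1: ∅→{b,v}
  live n2: {b,v}→{b,v}
  live n3: {v}→{b,v}
  live n4: {b,v}→{b,v}
  live n5: {b,v}→{b,v}
  live n6: {b,v}→∅

Interfere edges:
  b↔{d,i,p,v}
  d↔{b,v}
  i↔{b,v}
  p↔{b,v}
  v↔{b,d,i,p}

Chromatic number:
  lower bound: {b,d,v} mutually conflict ⇒ χ ≥ 3
  3-colouring: r0={b}  r1={v}  r2={d,i,p}
  χ = 3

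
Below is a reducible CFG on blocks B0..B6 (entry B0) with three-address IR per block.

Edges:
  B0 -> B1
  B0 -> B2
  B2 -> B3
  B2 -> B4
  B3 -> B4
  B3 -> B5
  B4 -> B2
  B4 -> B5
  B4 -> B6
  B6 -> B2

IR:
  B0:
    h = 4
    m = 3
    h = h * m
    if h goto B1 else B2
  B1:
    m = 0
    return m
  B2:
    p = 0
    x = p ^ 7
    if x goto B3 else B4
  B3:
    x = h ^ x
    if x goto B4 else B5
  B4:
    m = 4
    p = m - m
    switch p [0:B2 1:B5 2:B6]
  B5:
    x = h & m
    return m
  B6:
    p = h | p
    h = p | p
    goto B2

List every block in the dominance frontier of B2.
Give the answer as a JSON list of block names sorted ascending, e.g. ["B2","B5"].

idom tree: B1←B0 B2←B0 B3←B2 B4←B2 B5←B2 B6←B4
Dom at joins:
  B2: preds {B0,B4,B6}: {B0} ∩ {B0,B2,B4} ∩ {B0,B2,B4,B6} = {B0}; idom=B0
  B4: preds {B2,B3}: {B0,B2} ∩ {B0,B2,B3} = {B0,B2}; idom=B2
  B5: preds {B3,B4}: {B0,B2,B3} ∩ {B0,B2,B4} = {B0,B2}; idom=B2

DF derivation:
  B2←B0: walk · to B0
  B2←B4: walk B4→B2 to B0
  B2←B6: walk B6→B4→B2 to B0
  B4←B2: walk · to B2
  B4←B3: walk B3 to B2
  B5←B3: walk B3 to B2
  B5←B4: walk B4 to B2
  B0: DF=∅
  B1: DF=∅
  B2: DF={B2}
  B3: DF={B4,B5}
  B4: DF={B2,B5}
  B5: DF=∅
  B6: DF={B2}

DF(B2) = ["B2"]

Answer: ["B2"]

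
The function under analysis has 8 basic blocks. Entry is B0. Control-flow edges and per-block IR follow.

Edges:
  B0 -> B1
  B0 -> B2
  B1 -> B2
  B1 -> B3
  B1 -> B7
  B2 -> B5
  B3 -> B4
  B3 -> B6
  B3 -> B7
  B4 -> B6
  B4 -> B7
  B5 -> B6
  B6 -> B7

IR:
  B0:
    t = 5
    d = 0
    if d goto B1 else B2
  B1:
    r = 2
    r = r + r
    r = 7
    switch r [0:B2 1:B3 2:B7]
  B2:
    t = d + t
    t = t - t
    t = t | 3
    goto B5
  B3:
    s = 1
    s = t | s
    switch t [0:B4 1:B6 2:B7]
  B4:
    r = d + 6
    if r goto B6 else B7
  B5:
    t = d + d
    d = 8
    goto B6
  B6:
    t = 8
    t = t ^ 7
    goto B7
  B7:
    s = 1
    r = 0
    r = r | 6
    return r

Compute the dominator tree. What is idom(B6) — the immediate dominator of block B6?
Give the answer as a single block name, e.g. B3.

idom tree: B1←B0 B2←B0 B3←B1 B4←B3 B5←B2 B6←B0 B7←B0
Dom at joins:
  B2: preds {B0,B1}: {B0} ∩ {B0,B1} = {B0}; idom=B0
  B6: preds {B3,B4,B5}: {B0,B1,B3} ∩ {B0,B1,B3,B4} ∩ {B0,B2,B5} = {B0}; idom=B0
  B7: preds {B1,B3,B4,B6}: {B0,B1} ∩ {B0,B1,B3} ∩ {B0,B1,B3,B4} ∩ {B0,B6} = {B0}; idom=B0

idom(B6) = B0

Answer: B0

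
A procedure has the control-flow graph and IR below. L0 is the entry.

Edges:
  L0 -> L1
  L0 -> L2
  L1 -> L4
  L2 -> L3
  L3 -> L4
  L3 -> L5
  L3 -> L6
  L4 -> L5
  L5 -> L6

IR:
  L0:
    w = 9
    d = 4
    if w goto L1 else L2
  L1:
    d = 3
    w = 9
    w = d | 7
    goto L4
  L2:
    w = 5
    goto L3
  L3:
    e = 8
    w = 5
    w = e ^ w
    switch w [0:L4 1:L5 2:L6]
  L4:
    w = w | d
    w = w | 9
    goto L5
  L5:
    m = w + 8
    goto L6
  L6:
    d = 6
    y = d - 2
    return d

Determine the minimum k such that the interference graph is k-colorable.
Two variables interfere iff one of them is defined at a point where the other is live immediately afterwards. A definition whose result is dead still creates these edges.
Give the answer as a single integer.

Per-block:
  L0: def={d,w} ue=∅
  L1: def={d,w} ue=∅
  L2: def={w} ue=∅
  L3: def={e,w} ue=∅
  L4: def={w} ue={d,w}
  L5: def={m} ue={w}
  L6: def={d,y} ue=∅

Liveness:
  L0 li=∅ lo={d}
  L1 li=∅ lo={d,w}
  L2 li={d} lo={d}
  L3 li={d} lo={d,w}
  L4 li={d,w} lo={w}
  L5 li={w} lo=∅
  L6 li=∅ lo=∅

Interference:
  d: {e,w,y}
  e: {d,w}
  m: ∅
  w: {d,e}
  y: {d}

Chromatic number:
  {d,e,w} pairwise interfere (3-clique) ⇒ χ ≥ 3
  3-colouring: R0={d,m}  R1={e,y}  R2={w}
  χ = 3

Answer: 3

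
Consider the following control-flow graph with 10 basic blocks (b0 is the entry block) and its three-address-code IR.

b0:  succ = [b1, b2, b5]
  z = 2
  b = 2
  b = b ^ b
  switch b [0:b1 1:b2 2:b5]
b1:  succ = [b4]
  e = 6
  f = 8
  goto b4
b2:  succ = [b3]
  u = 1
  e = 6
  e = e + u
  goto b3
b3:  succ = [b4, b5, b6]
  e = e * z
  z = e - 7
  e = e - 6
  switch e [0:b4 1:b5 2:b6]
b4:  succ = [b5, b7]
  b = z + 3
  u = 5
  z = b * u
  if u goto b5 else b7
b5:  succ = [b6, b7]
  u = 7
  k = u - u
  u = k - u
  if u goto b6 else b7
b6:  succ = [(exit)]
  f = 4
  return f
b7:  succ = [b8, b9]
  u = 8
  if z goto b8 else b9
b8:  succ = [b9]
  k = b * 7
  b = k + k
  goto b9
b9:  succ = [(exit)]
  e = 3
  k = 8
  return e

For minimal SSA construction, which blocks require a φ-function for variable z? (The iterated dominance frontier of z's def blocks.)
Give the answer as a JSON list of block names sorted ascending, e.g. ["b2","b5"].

Answer: ["b4", "b5", "b6", "b7"]

Analysis:
idom tree: b1←b0 b2←b0 b3←b2 b4←b0 b5←b0 b6←b0 b7←b0 b8←b7 b9←b7
Dom at joins:
  b4: preds {b1,b3}: {b0,b1} ∩ {b0,b2,b3} = {b0}; idom=b0
  b5: preds {b0,b3,b4}: {b0} ∩ {b0,b2,b3} ∩ {b0,b4} = {b0}; idom=b0
  b6: preds {b3,b5}: {b0,b2,b3} ∩ {b0,b5} = {b0}; idom=b0
  b7: preds {b4,b5}: {b0,b4} ∩ {b0,b5} = {b0}; idom=b0
  b9: preds {b7,b8}: {b0,b7} ∩ {b0,b7,b8} = {b0,b7}; idom=b7

DF derivation:
  b4←b1: walk b1 to b0
  b4←b3: walk b3→b2 to b0
  b5←b0: walk · to b0
  b5←b3: walk b3→b2 to b0
  b5←b4: walk b4 to b0
  b6←b3: walk b3→b2 to b0
  b6←b5: walk b5 to b0
  b7←b4: walk b4 to b0
  b7←b5: walk b5 to b0
  b9←b7: walk · to b7
  b9←b8: walk b8 to b7
  DF(b0)=∅
  DF(b1)={b4}
  DF(b2)={b4,b5,b6}
  DF(b3)={b4,b5,b6}
  DF(b4)={b5,b7}
  DF(b5)={b6,b7}
  DF(b6)=∅
  DF(b7)=∅
  DF(b8)={b9}
  DF(b9)=∅

φ for z: defs {b0,b3,b4}
  DF⁺ = {b4,b5,b6,b7}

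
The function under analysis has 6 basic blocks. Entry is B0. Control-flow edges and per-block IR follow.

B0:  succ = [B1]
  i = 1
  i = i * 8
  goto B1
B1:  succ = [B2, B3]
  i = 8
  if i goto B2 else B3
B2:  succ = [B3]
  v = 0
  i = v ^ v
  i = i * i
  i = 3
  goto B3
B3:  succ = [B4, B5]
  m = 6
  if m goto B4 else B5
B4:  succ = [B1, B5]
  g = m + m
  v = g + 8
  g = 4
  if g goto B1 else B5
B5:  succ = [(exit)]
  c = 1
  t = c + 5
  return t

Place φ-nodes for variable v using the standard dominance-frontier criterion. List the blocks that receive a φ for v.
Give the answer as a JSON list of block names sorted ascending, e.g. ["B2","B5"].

Answer: ["B1", "B3", "B5"]

Working:
idom tree: B1←B0 B2←B1 B3←B1 B4←B3 B5←B3
Dom at joins:
  B1: preds {B0,B4}: {B0} ∩ {B0,B1,B3,B4} = {B0}; idom=B0
  B3: preds {B1,B2}: {B0,B1} ∩ {B0,B1,B2} = {B0,B1}; idom=B1
  B5: preds {B3,B4}: {B0,B1,B3} ∩ {B0,B1,B3,B4} = {B0,B1,B3}; idom=B3

Frontier:
  B1←B0: walk · to B0
  B1←B4: walk B4→B3→B1 to B0
  B3←B1: walk · to B1
  B3←B2: walk B2 to B1
  B5←B3: walk · to B3
  B5←B4: walk B4 to B3
  B0 → ∅
  B1 → {B1}
  B2 → {B3}
  B3 → {B1}
  B4 → {B1,B5}
  B5 → ∅

φ for v: defs {B2,B4}
  DF⁺ = {B1,B3,B5}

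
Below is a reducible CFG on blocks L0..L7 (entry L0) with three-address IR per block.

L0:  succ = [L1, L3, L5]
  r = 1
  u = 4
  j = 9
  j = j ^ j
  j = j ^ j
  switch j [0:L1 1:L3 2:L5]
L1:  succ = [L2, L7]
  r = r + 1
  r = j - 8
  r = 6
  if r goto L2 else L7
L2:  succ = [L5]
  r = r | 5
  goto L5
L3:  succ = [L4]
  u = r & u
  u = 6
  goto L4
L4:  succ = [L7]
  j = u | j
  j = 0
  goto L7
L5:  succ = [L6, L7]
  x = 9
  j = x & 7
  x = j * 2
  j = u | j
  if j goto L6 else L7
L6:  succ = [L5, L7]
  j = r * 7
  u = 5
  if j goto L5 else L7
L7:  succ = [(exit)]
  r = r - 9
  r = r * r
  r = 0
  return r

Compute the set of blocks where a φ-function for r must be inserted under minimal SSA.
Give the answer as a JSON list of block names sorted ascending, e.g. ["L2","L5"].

idom tree: L1←L0 L2←L1 L3←L0 L4←L3 L5←L0 L6←L5 L7←L0
Dom at joins:
  L5: preds {L0,L2,L6}: {L0} ∩ {L0,L1,L2} ∩ {L0,L5,L6} = {L0}; idom=L0
  L7: preds {L1,L4,L5,L6}: {L0,L1} ∩ {L0,L3,L4} ∩ {L0,L5} ∩ {L0,L5,L6} = {L0}; idom=L0

DF derivation:
  join L5 pred L0: · stop@L0
  join L5 pred L2: L2→L1 stop@L0
  join L5 pred L6: L6→L5 stop@L0
  join L7 pred L1: L1 stop@L0
  join L7 pred L4: L4→L3 stop@L0
  join L7 pred L5: L5 stop@L0
  join L7 pred L6: L6→L5 stop@L0
  L0: DF=∅
  L1: DF={L5,L7}
  L2: DF={L5}
  L3: DF={L7}
  L4: DF={L7}
  L5: DF={L5,L7}
  L6: DF={L5,L7}
  L7: DF=∅

φ for r: defs {L0,L1,L2,L7}
  DF⁺ = {L5,L7}

Answer: ["L5", "L7"]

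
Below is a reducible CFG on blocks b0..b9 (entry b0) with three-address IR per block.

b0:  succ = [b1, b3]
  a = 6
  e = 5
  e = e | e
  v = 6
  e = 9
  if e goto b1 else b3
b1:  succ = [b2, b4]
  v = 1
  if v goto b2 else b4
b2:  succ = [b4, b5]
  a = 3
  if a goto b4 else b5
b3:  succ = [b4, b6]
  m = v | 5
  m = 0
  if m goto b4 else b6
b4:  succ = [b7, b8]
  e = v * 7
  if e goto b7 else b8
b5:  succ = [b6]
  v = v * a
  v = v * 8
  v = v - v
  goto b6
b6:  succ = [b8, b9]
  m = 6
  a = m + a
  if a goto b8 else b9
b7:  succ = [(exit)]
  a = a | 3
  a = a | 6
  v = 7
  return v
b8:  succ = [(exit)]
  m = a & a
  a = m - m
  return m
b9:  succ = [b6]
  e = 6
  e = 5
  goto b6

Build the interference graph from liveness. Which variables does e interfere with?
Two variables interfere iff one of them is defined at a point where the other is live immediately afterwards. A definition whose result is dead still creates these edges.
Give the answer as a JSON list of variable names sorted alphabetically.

Answer: ["a", "v"]

Working:
Block summaries:
  b0: {a,e,v} / ∅
  b1: {v} / ∅
  b2: {a} / ∅
  b3: {m} / {v}
  b4: {e} / {v}
  b5: {v} / {a,v}
  b6: {a,m} / {a}
  b7: {a,v} / {a}
  b8: {a,m} / {a}
  b9: {e} / ∅

Live sets:
  b0 li=∅ lo={a,v}
  b1 li={a} lo={a,v}
  b2 li={v} lo={a,v}
  b3 li={a,v} lo={a,v}
  b4 li={a,v} lo={a}
  b5 li={a,v} lo={a}
  b6 li={a} lo={a}
  b7 li={a} lo=∅
  b8 li={a} lo=∅
  b9 li={a} lo={a}

Conflict graph:
  a: {e,m,v}
  e: {a,v}
  m: {a,v}
  v: {a,e,m}

N(e) = ["a", "v"]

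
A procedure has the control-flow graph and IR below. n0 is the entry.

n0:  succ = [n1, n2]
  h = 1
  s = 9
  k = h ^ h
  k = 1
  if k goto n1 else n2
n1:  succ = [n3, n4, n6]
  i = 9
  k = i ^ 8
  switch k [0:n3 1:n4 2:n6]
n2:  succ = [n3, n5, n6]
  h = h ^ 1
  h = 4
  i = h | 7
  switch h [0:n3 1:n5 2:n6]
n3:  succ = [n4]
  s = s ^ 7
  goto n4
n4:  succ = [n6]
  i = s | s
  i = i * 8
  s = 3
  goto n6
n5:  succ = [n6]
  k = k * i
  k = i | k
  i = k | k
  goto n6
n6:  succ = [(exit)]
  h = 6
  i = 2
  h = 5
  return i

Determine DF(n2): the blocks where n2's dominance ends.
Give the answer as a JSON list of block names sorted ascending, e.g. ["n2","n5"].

Answer: ["n3", "n6"]

Analysis:
idom tree: n1←n0 n2←n0 n3←n0 n4←n0 n5←n2 n6←n0
Join-block Dom:
  n3: preds {n1,n2}: {n0,n1} ∩ {n0,n2} = {n0}; idom=n0
  n4: preds {n1,n3}: {n0,n1} ∩ {n0,n3} = {n0}; idom=n0
  n6: preds {n1,n2,n4,n5}: {n0,n1} ∩ {n0,n2} ∩ {n0,n4} ∩ {n0,n2,n5} = {n0}; idom=n0

Frontier:
  n3←n1: walk n1 to n0
  n3←n2: walk n2 to n0
  n4←n1: walk n1 to n0
  n4←n3: walk n3 to n0
  n6←n1: walk n1 to n0
  n6←n2: walk n2 to n0
  n6←n4: walk n4 to n0
  n6←n5: walk n5→n2 to n0
  n0: DF=∅
  n1: DF={n3,n4,n6}
  n2: DF={n3,n6}
  n3: DF={n4}
  n4: DF={n6}
  n5: DF={n6}
  n6: DF=∅

DF(n2) = ["n3", "n6"]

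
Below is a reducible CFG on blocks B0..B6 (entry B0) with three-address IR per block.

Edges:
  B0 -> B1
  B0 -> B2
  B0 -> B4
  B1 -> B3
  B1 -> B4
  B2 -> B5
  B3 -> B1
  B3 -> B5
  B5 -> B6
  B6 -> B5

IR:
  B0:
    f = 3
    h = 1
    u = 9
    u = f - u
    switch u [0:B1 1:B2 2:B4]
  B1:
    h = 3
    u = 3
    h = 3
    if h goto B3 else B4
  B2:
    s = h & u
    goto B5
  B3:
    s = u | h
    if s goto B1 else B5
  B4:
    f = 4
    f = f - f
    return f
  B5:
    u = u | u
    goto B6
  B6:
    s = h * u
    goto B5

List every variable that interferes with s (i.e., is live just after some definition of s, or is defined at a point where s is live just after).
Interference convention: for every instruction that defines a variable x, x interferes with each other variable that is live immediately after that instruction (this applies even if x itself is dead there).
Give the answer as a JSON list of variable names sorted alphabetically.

Block summaries:
  B0 def {f,h,u} use ∅
  B1 def {h,u} use ∅
  B2 def {s} use {h,u}
  B3 def {s} use {h,u}
  B4 def {f} use ∅
  B5 def {u} use {u}
  B6 def {s} use {h,u}

Live sets:
  B0 li=∅ lo={h,u}
  B1 li=∅ lo={h,u}
  B2 li={h,u} lo={h,u}
  B3 li={h,u} lo={h,u}
  B4 li=∅ lo=∅
  B5 li={h,u} lo={h,u}
  B6 li={h,u} lo={h,u}

Interfere edges:
  f: {h,u}
  h: {f,s,u}
  s: {h,u}
  u: {f,h,s}

N(s) = ["h", "u"]

Answer: ["h", "u"]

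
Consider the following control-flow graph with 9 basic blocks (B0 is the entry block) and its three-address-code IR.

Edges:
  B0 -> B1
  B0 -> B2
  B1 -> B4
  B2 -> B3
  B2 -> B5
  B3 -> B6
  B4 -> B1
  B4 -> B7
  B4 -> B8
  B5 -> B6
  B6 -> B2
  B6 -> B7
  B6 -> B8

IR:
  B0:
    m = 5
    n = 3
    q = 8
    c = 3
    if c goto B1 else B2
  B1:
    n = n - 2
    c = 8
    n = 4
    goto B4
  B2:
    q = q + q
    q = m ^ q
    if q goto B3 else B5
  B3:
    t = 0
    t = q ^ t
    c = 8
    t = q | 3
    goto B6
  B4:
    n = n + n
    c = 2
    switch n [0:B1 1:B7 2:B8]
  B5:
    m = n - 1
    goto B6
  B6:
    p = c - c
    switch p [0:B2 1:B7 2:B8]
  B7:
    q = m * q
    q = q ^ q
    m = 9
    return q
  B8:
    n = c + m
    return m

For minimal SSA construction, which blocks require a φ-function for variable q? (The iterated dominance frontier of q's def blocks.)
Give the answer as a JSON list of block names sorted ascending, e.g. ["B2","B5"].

Answer: ["B2", "B7", "B8"]

Analysis:
idom tree: B1←B0 B2←B0 B3←B2 B4←B1 B5←B2 B6←B2 B7←B0 B8←B0
Join-block Dom:
  B1: preds {B0,B4}: {B0} ∩ {B0,B1,B4} = {B0}; idom=B0
  B2: preds {B0,B6}: {B0} ∩ {B0,B2,B6} = {B0}; idom=B0
  B6: preds {B3,B5}: {B0,B2,B3} ∩ {B0,B2,B5} = {B0,B2}; idom=B2
  B7: preds {B4,B6}: {B0,B1,B4} ∩ {B0,B2,B6} = {B0}; idom=B0
  B8: preds {B4,B6}: {B0,B1,B4} ∩ {B0,B2,B6} = {B0}; idom=B0

Frontier:
  join B1 pred B0: · stop@B0
  join B1 pred B4: B4→B1 stop@B0
  join B2 pred B0: · stop@B0
  join B2 pred B6: B6→B2 stop@B0
  join B6 pred B3: B3 stop@B2
  join B6 pred B5: B5 stop@B2
  join B7 pred B4: B4→B1 stop@B0
  join B7 pred B6: B6→B2 stop@B0
  join B8 pred B4: B4→B1 stop@B0
  join B8 pred B6: B6→B2 stop@B0
  B0 → ∅
  B1 → {B1,B7,B8}
  B2 → {B2,B7,B8}
  B3 → {B6}
  B4 → {B1,B7,B8}
  B5 → {B6}
  B6 → {B2,B7,B8}
  B7 → ∅
  B8 → ∅

φ for q: defs {B0,B2,B7}
  DF⁺ = {B2,B7,B8}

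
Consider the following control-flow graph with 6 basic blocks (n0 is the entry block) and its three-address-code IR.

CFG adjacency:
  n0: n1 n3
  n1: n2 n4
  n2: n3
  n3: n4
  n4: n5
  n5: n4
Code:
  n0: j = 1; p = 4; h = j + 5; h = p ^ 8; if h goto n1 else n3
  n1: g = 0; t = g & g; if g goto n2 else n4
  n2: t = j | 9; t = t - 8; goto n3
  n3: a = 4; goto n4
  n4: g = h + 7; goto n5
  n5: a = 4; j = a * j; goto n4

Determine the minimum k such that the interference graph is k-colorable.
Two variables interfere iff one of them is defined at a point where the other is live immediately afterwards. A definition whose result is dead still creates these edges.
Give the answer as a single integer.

Per-block:
  n0: def={h,j,p} ue=∅
  n1: def={g,t} ue=∅
  n2: def={t} ue={j}
  n3: def={a} ue=∅
  n4: def={g} ue={h}
  n5: def={a,j} ue={j}

Liveness:
  live n0: ∅→{h,j}
  live n1: {h,j}→{h,j}
  live n2: {h,j}→{h,j}
  live n3: {h,j}→{h,j}
  live n4: {h,j}→{h,j}
  live n5: {h,j}→{h,j}

Conflict graph:
  a — {h,j}
  g — {h,j,t}
  h — {a,g,j,p,t}
  j — {a,g,h,p,t}
  p — {h,j}
  t — {g,h,j}

Registers:
  {g,h,j,t} pairwise interfere (4-clique) ⇒ χ ≥ 4
  assign a→R2 g→R2 h→R0 j→R1 p→R2 t→R3 — no edge inside a register ⇒ χ ≤ 4
  χ = 4

Answer: 4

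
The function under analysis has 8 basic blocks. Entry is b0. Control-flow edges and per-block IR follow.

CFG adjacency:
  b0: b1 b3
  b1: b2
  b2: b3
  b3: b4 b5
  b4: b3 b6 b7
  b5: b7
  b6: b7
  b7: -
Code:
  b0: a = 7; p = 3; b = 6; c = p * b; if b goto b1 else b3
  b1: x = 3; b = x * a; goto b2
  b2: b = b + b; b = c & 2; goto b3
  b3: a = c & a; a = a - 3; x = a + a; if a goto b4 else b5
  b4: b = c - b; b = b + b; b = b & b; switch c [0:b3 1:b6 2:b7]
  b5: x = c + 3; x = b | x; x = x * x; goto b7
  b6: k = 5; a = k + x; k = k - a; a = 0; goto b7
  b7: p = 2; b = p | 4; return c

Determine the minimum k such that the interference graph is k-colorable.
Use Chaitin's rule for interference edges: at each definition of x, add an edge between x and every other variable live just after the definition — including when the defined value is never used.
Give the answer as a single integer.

Per-block:
  b0: {a,b,c,p} / ∅
  b1: {b,x} / {a}
  b2: {b} / {b,c}
  b3: {a,x} / {a,c}
  b4: {b} / {b,c}
  b5: {x} / {b,c}
  b6: {a,k} / {x}
  b7: {b,p} / {c}

Liveness:
  b0 li=∅ lo={a,b,c}
  b1 li={a,c} lo={a,b,c}
  b2 li={a,b,c} lo={a,b,c}
  b3 li={a,b,c} lo={a,b,c,x}
  b4 li={a,b,c,x} lo={a,b,c,x}
  b5 li={b,c} lo={c}
  b6 li={c,x} lo={c}
  b7 li={c} lo=∅

Interfere edges:
  a↔{b,c,k,p,x}
  b↔{a,c,p,x}
  c↔{a,b,k,p,x}
  k↔{a,c,x}
  p↔{a,b,c}
  x↔{a,b,c,k}

Colouring:
  lower bound: {a,b,c,p} mutually conflict ⇒ χ ≥ 4
  4-colouring: R0={a}  R1={c}  R2={b,k}  R3={p,x}
  χ = 4

Answer: 4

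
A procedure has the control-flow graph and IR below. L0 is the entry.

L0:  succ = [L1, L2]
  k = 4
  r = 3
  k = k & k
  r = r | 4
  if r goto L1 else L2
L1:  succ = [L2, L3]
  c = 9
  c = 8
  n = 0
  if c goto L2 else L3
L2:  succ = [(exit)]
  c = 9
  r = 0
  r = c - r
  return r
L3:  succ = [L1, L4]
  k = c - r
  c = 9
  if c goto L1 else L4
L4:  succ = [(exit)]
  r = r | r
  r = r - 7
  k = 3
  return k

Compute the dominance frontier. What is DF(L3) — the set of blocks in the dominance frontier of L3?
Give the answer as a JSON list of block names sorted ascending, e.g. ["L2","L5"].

Answer: ["L1"]

Analysis:
idom tree: L1←L0 L2←L0 L3←L1 L4←L3
Join-block Dom:
  L1: preds {L0,L3}: {L0} ∩ {L0,L1,L3} = {L0}; idom=L0
  L2: preds {L0,L1}: {L0} ∩ {L0,L1} = {L0}; idom=L0

DF derivation:
  join L1 pred L0: · stop@L0
  join L1 pred L3: L3→L1 stop@L0
  join L2 pred L0: · stop@L0
  join L2 pred L1: L1 stop@L0
  L0 → ∅
  L1 → {L1,L2}
  L2 → ∅
  L3 → {L1}
  L4 → ∅

DF(L3) = ["L1"]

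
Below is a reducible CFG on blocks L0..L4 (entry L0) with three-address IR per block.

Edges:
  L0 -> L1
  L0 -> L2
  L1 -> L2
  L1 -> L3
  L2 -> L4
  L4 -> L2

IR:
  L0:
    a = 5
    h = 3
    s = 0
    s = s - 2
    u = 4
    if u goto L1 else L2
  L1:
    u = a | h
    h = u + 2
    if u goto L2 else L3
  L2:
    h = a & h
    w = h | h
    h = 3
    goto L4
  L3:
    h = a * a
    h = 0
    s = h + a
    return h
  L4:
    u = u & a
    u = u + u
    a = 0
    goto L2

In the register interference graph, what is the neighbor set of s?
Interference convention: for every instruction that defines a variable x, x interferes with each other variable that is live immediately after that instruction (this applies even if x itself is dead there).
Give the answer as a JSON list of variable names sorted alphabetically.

Block summaries:
  L0: def={a,h,s,u} ue=∅
  L1: def={h,u} ue={a,h}
  L2: def={h,w} ue={a,h}
  L3: def={h,s} ue={a}
  L4: def={a,u} ue={a,u}

Backward fixpoint:
  live L0: ∅→{a,h,u}
  live L1: {a,h}→{a,h,u}
  live L2: {a,h,u}→{a,h,u}
  live L3: {a}→∅
  live L4: {a,h,u}→{a,h,u}

Interfere edges:
  a — {h,s,u,w}
  h — {a,s,u}
  s — {a,h}
  u — {a,h,w}
  w — {a,u}

N(s) = ["a", "h"]

Answer: ["a", "h"]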